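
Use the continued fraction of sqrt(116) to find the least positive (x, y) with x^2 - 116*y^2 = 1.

First expand sqrt(116) as a continued fraction. With x_i = (sqrt(116) + m_i)/d_i and (m_0, d_0) = (0, 1): a_0 = floor(sqrt(116)) = 10, since 10^2 = 100 <= 116 < 121 = 11^2.
Iterate m_{i+1} = d_i*a_i - m_i, d_{i+1} = (116 - m_{i+1}^2)/d_i, a_{i+1} = floor((a_0 + m_{i+1})/d_{i+1}):
  m_1 = 1*10 - 0 = 10, d_1 = (116 - 10^2)/1 = 16/1 = 16, a_1 = floor((10 + 10)/16) = 1.
  m_2 = 16*1 - 10 = 6, d_2 = (116 - 6^2)/16 = 80/16 = 5, a_2 = floor((10 + 6)/5) = 3.
  m_3 = 5*3 - 6 = 9, d_3 = (116 - 9^2)/5 = 35/5 = 7, a_3 = floor((10 + 9)/7) = 2.
  m_4 = 7*2 - 9 = 5, d_4 = (116 - 5^2)/7 = 91/7 = 13, a_4 = floor((10 + 5)/13) = 1.
  m_5 = 13*1 - 5 = 8, d_5 = (116 - 8^2)/13 = 52/13 = 4, a_5 = floor((10 + 8)/4) = 4.
  m_6 = 4*4 - 8 = 8, d_6 = (116 - 8^2)/4 = 52/4 = 13, a_6 = floor((10 + 8)/13) = 1.
  m_7 = 13*1 - 8 = 5, d_7 = (116 - 5^2)/13 = 91/13 = 7, a_7 = floor((10 + 5)/7) = 2.
  m_8 = 7*2 - 5 = 9, d_8 = (116 - 9^2)/7 = 35/7 = 5, a_8 = floor((10 + 9)/5) = 3.
  m_9 = 5*3 - 9 = 6, d_9 = (116 - 6^2)/5 = 80/5 = 16, a_9 = floor((10 + 6)/16) = 1.
  m_10 = 16*1 - 6 = 10, d_10 = (116 - 10^2)/16 = 16/16 = 1, a_10 = floor((10 + 10)/1) = 20.
  m_11 = 1*20 - 10 = 10, d_11 = (116 - 10^2)/1 = 16/1 = 16: (m_11, d_11) = (m_1, d_1) = (10, 16), so from here the quotients repeat a_1, ..., a_10; the period length is 10.
So sqrt(116) = [10; (1, 3, 2, 1, 4, 1, 2, 3, 1, 20)] with period length k = 10.
k is even, so the fundamental solution of x^2 - 116y^2 = 1 is (p_{k-1}, q_{k-1}) = (p_9, q_9); compute convergents through index 9.
Convergents (p_i = a_i*p_{i-1} + p_{i-2}, q_i = a_i*q_{i-1} + q_{i-2} with p_{-2}=0, p_{-1}=1, q_{-2}=1, q_{-1}=0):
  i=0: a_0=10, p_0 = 10*1 + 0 = 10, q_0 = 10*0 + 1 = 1.
  i=1: a_1=1, p_1 = 1*10 + 1 = 11, q_1 = 1*1 + 0 = 1.
  i=2: a_2=3, p_2 = 3*11 + 10 = 43, q_2 = 3*1 + 1 = 4.
  i=3: a_3=2, p_3 = 2*43 + 11 = 97, q_3 = 2*4 + 1 = 9.
  i=4: a_4=1, p_4 = 1*97 + 43 = 140, q_4 = 1*9 + 4 = 13.
  i=5: a_5=4, p_5 = 4*140 + 97 = 657, q_5 = 4*13 + 9 = 61.
  i=6: a_6=1, p_6 = 1*657 + 140 = 797, q_6 = 1*61 + 13 = 74.
  i=7: a_7=2, p_7 = 2*797 + 657 = 2251, q_7 = 2*74 + 61 = 209.
  i=8: a_8=3, p_8 = 3*2251 + 797 = 7550, q_8 = 3*209 + 74 = 701.
  i=9: a_9=1, p_9 = 1*7550 + 2251 = 9801, q_9 = 1*701 + 209 = 910.
Check: 9801^2 - 116*910^2 = 96059601 - 96059600 = 1, so (x, y) = (9801, 910) solves the equation, and by the theorem it is the least positive solution.

(x, y) = (9801, 910)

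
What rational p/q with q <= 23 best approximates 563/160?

Expand x = 563/160 as a continued fraction with the Euclidean algorithm:
  563 = 3*160 + 83, so a_0 = 3.
  160 = 1*83 + 77, so a_1 = 1.
  83 = 1*77 + 6, so a_2 = 1.
  77 = 12*6 + 5, so a_3 = 12.
  6 = 1*5 + 1, so a_4 = 1.
  5 = 5*1 + 0, so a_5 = 5.
so x = [3; 1, 1, 12, 1, 5].
Convergents (p_i = a_i*p_{i-1} + p_{i-2}, q_i = a_i*q_{i-1} + q_{i-2} with p_{-2}=0, p_{-1}=1, q_{-2}=1, q_{-1}=0), until the denominator exceeds 23:
  i=0: a_0=3, p_0 = 3*1 + 0 = 3, q_0 = 3*0 + 1 = 1.
  i=1: a_1=1, p_1 = 1*3 + 1 = 4, q_1 = 1*1 + 0 = 1.
  i=2: a_2=1, p_2 = 1*4 + 3 = 7, q_2 = 1*1 + 1 = 2.
  i=3: a_3=12, p_3 = 12*7 + 4 = 88, q_3 = 12*2 + 1 = 25.
q_3 = 25 > 23, so the last convergent with denominator <= 23 is p_2/q_2 = 7/2.
The closest fraction with denominator <= 23 is either p_2/q_2 or the intermediate fraction (k*p_2 + p_1)/(k*q_2 + q_1) with the largest k >= 1 whose denominator stays <= 23; these approach x as k grows, and every other convergent or intermediate fraction in range is farther away.
Largest k: floor((23 - q_1)/q_2) = floor((23 - 1)/2) = 11.
That gives (11*7 + 4)/(11*2 + 1) = 81/23.
Compare the errors: |x - 7/2| = |563*2 - 7*160|/(160*2) = 6/320, and |x - 81/23| = |563*23 - 81*160|/(160*23) = 11/3680.
Cross-multiplying, 11*320 = 3520 < 22080 = 6*3680, so 11/3680 is smaller: the intermediate fraction 81/23 is closer to x than 7/2.

81/23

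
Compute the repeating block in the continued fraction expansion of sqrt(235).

Write x_i = (sqrt(235) + m_i)/d_i with (m_0, d_0) = (0, 1). a_0 = floor(sqrt(235)) = 15, since 15^2 = 225 <= 235 < 256 = 16^2.
Iterate m_{i+1} = d_i*a_i - m_i, d_{i+1} = (235 - m_{i+1}^2)/d_i, a_{i+1} = floor((a_0 + m_{i+1})/d_{i+1}):
  m_1 = 1*15 - 0 = 15, d_1 = (235 - 15^2)/1 = 10/1 = 10, a_1 = floor((15 + 15)/10) = 3.
  m_2 = 10*3 - 15 = 15, d_2 = (235 - 15^2)/10 = 10/10 = 1, a_2 = floor((15 + 15)/1) = 30.
  m_3 = 1*30 - 15 = 15, d_3 = (235 - 15^2)/1 = 10/1 = 10: (m_3, d_3) = (m_1, d_1) = (15, 10), so from here the quotients repeat a_1, a_2; the period length is 2.
Hence the expansion of sqrt(235) is a_0 = 15 followed by the repeating block 3, 30 (period 2).

[15; (3, 30)]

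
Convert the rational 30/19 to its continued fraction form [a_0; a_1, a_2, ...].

[1; 1, 1, 2, 1, 2]

Run the Euclidean algorithm on 30 and 19; the successive quotients are the partial quotients a_0, a_1, ... (each step inverts the fractional part left over by the previous one):
  30 = 1*19 + 11, so a_0 = 1.
  19 = 1*11 + 8, so a_1 = 1.
  11 = 1*8 + 3, so a_2 = 1.
  8 = 2*3 + 2, so a_3 = 2.
  3 = 1*2 + 1, so a_4 = 1.
  2 = 2*1 + 0, so a_5 = 2.
The remainder reaches 0 after 6 divisions, so the expansion has 6 partial quotients, read off in order.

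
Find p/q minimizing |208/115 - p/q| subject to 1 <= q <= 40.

Expand x = 208/115 as a continued fraction with the Euclidean algorithm:
  208 = 1*115 + 93, so a_0 = 1.
  115 = 1*93 + 22, so a_1 = 1.
  93 = 4*22 + 5, so a_2 = 4.
  22 = 4*5 + 2, so a_3 = 4.
  5 = 2*2 + 1, so a_4 = 2.
  2 = 2*1 + 0, so a_5 = 2.
so x = [1; 1, 4, 4, 2, 2].
Convergents (p_i = a_i*p_{i-1} + p_{i-2}, q_i = a_i*q_{i-1} + q_{i-2} with p_{-2}=0, p_{-1}=1, q_{-2}=1, q_{-1}=0), until the denominator exceeds 40:
  i=0: a_0=1, p_0 = 1*1 + 0 = 1, q_0 = 1*0 + 1 = 1.
  i=1: a_1=1, p_1 = 1*1 + 1 = 2, q_1 = 1*1 + 0 = 1.
  i=2: a_2=4, p_2 = 4*2 + 1 = 9, q_2 = 4*1 + 1 = 5.
  i=3: a_3=4, p_3 = 4*9 + 2 = 38, q_3 = 4*5 + 1 = 21.
  i=4: a_4=2, p_4 = 2*38 + 9 = 85, q_4 = 2*21 + 5 = 47.
q_4 = 47 > 40, so the last convergent with denominator <= 40 is p_3/q_3 = 38/21.
The closest fraction with denominator <= 40 is either p_3/q_3 or the intermediate fraction (k*p_3 + p_2)/(k*q_3 + q_2) with the largest k >= 1 whose denominator stays <= 40; these approach x as k grows, and every other convergent or intermediate fraction in range is farther away.
Largest k: floor((40 - q_2)/q_3) = floor((40 - 5)/21) = 1.
That gives (1*38 + 9)/(1*21 + 5) = 47/26.
Compare the errors: |x - 38/21| = |208*21 - 38*115|/(115*21) = 2/2415, and |x - 47/26| = |208*26 - 47*115|/(115*26) = 3/2990.
Cross-multiplying, 2*2990 = 5980 < 7245 = 3*2415, so 2/2415 is smaller: the convergent 38/21 is closer to x than 47/26.

38/21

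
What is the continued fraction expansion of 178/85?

[2; 10, 1, 1, 1, 2]

Run the Euclidean algorithm on 178 and 85; the successive quotients are the partial quotients a_0, a_1, ... (each step inverts the fractional part left over by the previous one):
  178 = 2*85 + 8, so a_0 = 2.
  85 = 10*8 + 5, so a_1 = 10.
  8 = 1*5 + 3, so a_2 = 1.
  5 = 1*3 + 2, so a_3 = 1.
  3 = 1*2 + 1, so a_4 = 1.
  2 = 2*1 + 0, so a_5 = 2.
The remainder reaches 0 after 6 divisions, so the expansion has 6 partial quotients, read off in order.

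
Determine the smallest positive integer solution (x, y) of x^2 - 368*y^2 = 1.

(x, y) = (1151, 60)

First expand sqrt(368) as a continued fraction. With x_i = (sqrt(368) + m_i)/d_i and (m_0, d_0) = (0, 1): a_0 = floor(sqrt(368)) = 19, since 19^2 = 361 <= 368 < 400 = 20^2.
Iterate m_{i+1} = d_i*a_i - m_i, d_{i+1} = (368 - m_{i+1}^2)/d_i, a_{i+1} = floor((a_0 + m_{i+1})/d_{i+1}):
  m_1 = 1*19 - 0 = 19, d_1 = (368 - 19^2)/1 = 7/1 = 7, a_1 = floor((19 + 19)/7) = 5.
  m_2 = 7*5 - 19 = 16, d_2 = (368 - 16^2)/7 = 112/7 = 16, a_2 = floor((19 + 16)/16) = 2.
  m_3 = 16*2 - 16 = 16, d_3 = (368 - 16^2)/16 = 112/16 = 7, a_3 = floor((19 + 16)/7) = 5.
  m_4 = 7*5 - 16 = 19, d_4 = (368 - 19^2)/7 = 7/7 = 1, a_4 = floor((19 + 19)/1) = 38.
  m_5 = 1*38 - 19 = 19, d_5 = (368 - 19^2)/1 = 7/1 = 7: (m_5, d_5) = (m_1, d_1) = (19, 7), so from here the quotients repeat a_1, ..., a_4; the period length is 4.
So sqrt(368) = [19; (5, 2, 5, 38)] with period length k = 4.
k is even, so the fundamental solution of x^2 - 368y^2 = 1 is (p_{k-1}, q_{k-1}) = (p_3, q_3); compute convergents through index 3.
Convergents (p_i = a_i*p_{i-1} + p_{i-2}, q_i = a_i*q_{i-1} + q_{i-2} with p_{-2}=0, p_{-1}=1, q_{-2}=1, q_{-1}=0):
  i=0: a_0=19, p_0 = 19*1 + 0 = 19, q_0 = 19*0 + 1 = 1.
  i=1: a_1=5, p_1 = 5*19 + 1 = 96, q_1 = 5*1 + 0 = 5.
  i=2: a_2=2, p_2 = 2*96 + 19 = 211, q_2 = 2*5 + 1 = 11.
  i=3: a_3=5, p_3 = 5*211 + 96 = 1151, q_3 = 5*11 + 5 = 60.
Check: 1151^2 - 368*60^2 = 1324801 - 1324800 = 1, so (x, y) = (1151, 60) solves the equation, and by the theorem it is the least positive solution.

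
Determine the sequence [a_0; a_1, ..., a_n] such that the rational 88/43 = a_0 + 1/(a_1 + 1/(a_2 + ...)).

Run the Euclidean algorithm on 88 and 43; the successive quotients are the partial quotients a_0, a_1, ... (each step inverts the fractional part left over by the previous one):
  88 = 2*43 + 2, so a_0 = 2.
  43 = 21*2 + 1, so a_1 = 21.
  2 = 2*1 + 0, so a_2 = 2.
The remainder reaches 0 after 3 divisions, so the expansion has 3 partial quotients, read off in order.

[2; 21, 2]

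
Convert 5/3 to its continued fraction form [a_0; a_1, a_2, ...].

Run the Euclidean algorithm on 5 and 3; the successive quotients are the partial quotients a_0, a_1, ... (each step inverts the fractional part left over by the previous one):
  5 = 1*3 + 2, so a_0 = 1.
  3 = 1*2 + 1, so a_1 = 1.
  2 = 2*1 + 0, so a_2 = 2.
The remainder reaches 0 after 3 divisions, so the expansion has 3 partial quotients, read off in order.

[1; 1, 2]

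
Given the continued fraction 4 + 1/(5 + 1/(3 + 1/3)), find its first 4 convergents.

4/1, 21/5, 67/16, 222/53

Using the convergent recurrence p_i = a_i*p_{i-1} + p_{i-2}, q_i = a_i*q_{i-1} + q_{i-2} with p_{-2}=0, p_{-1}=1, q_{-2}=1, q_{-1}=0:
  i=0: a_0=4, p_0 = 4*1 + 0 = 4, q_0 = 4*0 + 1 = 1.
  i=1: a_1=5, p_1 = 5*4 + 1 = 21, q_1 = 5*1 + 0 = 5.
  i=2: a_2=3, p_2 = 3*21 + 4 = 67, q_2 = 3*5 + 1 = 16.
  i=3: a_3=3, p_3 = 3*67 + 21 = 222, q_3 = 3*16 + 5 = 53.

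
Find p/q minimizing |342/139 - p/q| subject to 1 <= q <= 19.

Expand x = 342/139 as a continued fraction with the Euclidean algorithm:
  342 = 2*139 + 64, so a_0 = 2.
  139 = 2*64 + 11, so a_1 = 2.
  64 = 5*11 + 9, so a_2 = 5.
  11 = 1*9 + 2, so a_3 = 1.
  9 = 4*2 + 1, so a_4 = 4.
  2 = 2*1 + 0, so a_5 = 2.
so x = [2; 2, 5, 1, 4, 2].
Convergents (p_i = a_i*p_{i-1} + p_{i-2}, q_i = a_i*q_{i-1} + q_{i-2} with p_{-2}=0, p_{-1}=1, q_{-2}=1, q_{-1}=0), until the denominator exceeds 19:
  i=0: a_0=2, p_0 = 2*1 + 0 = 2, q_0 = 2*0 + 1 = 1.
  i=1: a_1=2, p_1 = 2*2 + 1 = 5, q_1 = 2*1 + 0 = 2.
  i=2: a_2=5, p_2 = 5*5 + 2 = 27, q_2 = 5*2 + 1 = 11.
  i=3: a_3=1, p_3 = 1*27 + 5 = 32, q_3 = 1*11 + 2 = 13.
  i=4: a_4=4, p_4 = 4*32 + 27 = 155, q_4 = 4*13 + 11 = 63.
q_4 = 63 > 19, so the last convergent with denominator <= 19 is p_3/q_3 = 32/13.
The closest fraction with denominator <= 19 is either p_3/q_3 or the intermediate fraction (k*p_3 + p_2)/(k*q_3 + q_2) with the largest k >= 1 whose denominator stays <= 19; these approach x as k grows, and every other convergent or intermediate fraction in range is farther away.
Largest k: floor((19 - q_2)/q_3) = floor((19 - 11)/13) = 0.
Since k = 0, no intermediate fraction beyond p_3/q_3 has denominator <= 19, so the convergent 32/13 is the closest (its error is |342*13 - 32*139|/(139*13) = 2/1807).

32/13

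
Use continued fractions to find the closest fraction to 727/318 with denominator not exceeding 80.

16/7

Expand x = 727/318 as a continued fraction with the Euclidean algorithm:
  727 = 2*318 + 91, so a_0 = 2.
  318 = 3*91 + 45, so a_1 = 3.
  91 = 2*45 + 1, so a_2 = 2.
  45 = 45*1 + 0, so a_3 = 45.
so x = [2; 3, 2, 45].
Convergents (p_i = a_i*p_{i-1} + p_{i-2}, q_i = a_i*q_{i-1} + q_{i-2} with p_{-2}=0, p_{-1}=1, q_{-2}=1, q_{-1}=0), until the denominator exceeds 80:
  i=0: a_0=2, p_0 = 2*1 + 0 = 2, q_0 = 2*0 + 1 = 1.
  i=1: a_1=3, p_1 = 3*2 + 1 = 7, q_1 = 3*1 + 0 = 3.
  i=2: a_2=2, p_2 = 2*7 + 2 = 16, q_2 = 2*3 + 1 = 7.
  i=3: a_3=45, p_3 = 45*16 + 7 = 727, q_3 = 45*7 + 3 = 318.
q_3 = 318 > 80, so the last convergent with denominator <= 80 is p_2/q_2 = 16/7.
The closest fraction with denominator <= 80 is either p_2/q_2 or the intermediate fraction (k*p_2 + p_1)/(k*q_2 + q_1) with the largest k >= 1 whose denominator stays <= 80; these approach x as k grows, and every other convergent or intermediate fraction in range is farther away.
Largest k: floor((80 - q_1)/q_2) = floor((80 - 3)/7) = 11.
That gives (11*16 + 7)/(11*7 + 3) = 183/80.
Compare the errors: |x - 16/7| = |727*7 - 16*318|/(318*7) = 1/2226, and |x - 183/80| = |727*80 - 183*318|/(318*80) = 34/25440.
Cross-multiplying, 1*25440 = 25440 < 75684 = 34*2226, so 1/2226 is smaller: the convergent 16/7 is closer to x than 183/80.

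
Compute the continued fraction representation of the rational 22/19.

[1; 6, 3]

Run the Euclidean algorithm on 22 and 19; the successive quotients are the partial quotients a_0, a_1, ... (each step inverts the fractional part left over by the previous one):
  22 = 1*19 + 3, so a_0 = 1.
  19 = 6*3 + 1, so a_1 = 6.
  3 = 3*1 + 0, so a_2 = 3.
The remainder reaches 0 after 3 divisions, so the expansion has 3 partial quotients, read off in order.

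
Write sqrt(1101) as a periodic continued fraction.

[33; (5, 1, 1, 16, 22, 16, 1, 1, 5, 66)]

Write x_i = (sqrt(1101) + m_i)/d_i with (m_0, d_0) = (0, 1). a_0 = floor(sqrt(1101)) = 33, since 33^2 = 1089 <= 1101 < 1156 = 34^2.
Iterate m_{i+1} = d_i*a_i - m_i, d_{i+1} = (1101 - m_{i+1}^2)/d_i, a_{i+1} = floor((a_0 + m_{i+1})/d_{i+1}):
  m_1 = 1*33 - 0 = 33, d_1 = (1101 - 33^2)/1 = 12/1 = 12, a_1 = floor((33 + 33)/12) = 5.
  m_2 = 12*5 - 33 = 27, d_2 = (1101 - 27^2)/12 = 372/12 = 31, a_2 = floor((33 + 27)/31) = 1.
  m_3 = 31*1 - 27 = 4, d_3 = (1101 - 4^2)/31 = 1085/31 = 35, a_3 = floor((33 + 4)/35) = 1.
  m_4 = 35*1 - 4 = 31, d_4 = (1101 - 31^2)/35 = 140/35 = 4, a_4 = floor((33 + 31)/4) = 16.
  m_5 = 4*16 - 31 = 33, d_5 = (1101 - 33^2)/4 = 12/4 = 3, a_5 = floor((33 + 33)/3) = 22.
  m_6 = 3*22 - 33 = 33, d_6 = (1101 - 33^2)/3 = 12/3 = 4, a_6 = floor((33 + 33)/4) = 16.
  m_7 = 4*16 - 33 = 31, d_7 = (1101 - 31^2)/4 = 140/4 = 35, a_7 = floor((33 + 31)/35) = 1.
  m_8 = 35*1 - 31 = 4, d_8 = (1101 - 4^2)/35 = 1085/35 = 31, a_8 = floor((33 + 4)/31) = 1.
  m_9 = 31*1 - 4 = 27, d_9 = (1101 - 27^2)/31 = 372/31 = 12, a_9 = floor((33 + 27)/12) = 5.
  m_10 = 12*5 - 27 = 33, d_10 = (1101 - 33^2)/12 = 12/12 = 1, a_10 = floor((33 + 33)/1) = 66.
  m_11 = 1*66 - 33 = 33, d_11 = (1101 - 33^2)/1 = 12/1 = 12: (m_11, d_11) = (m_1, d_1) = (33, 12), so from here the quotients repeat a_1, ..., a_10; the period length is 10.
Hence the expansion of sqrt(1101) is a_0 = 33 followed by the repeating block 5, 1, 1, 16, 22, 16, 1, 1, 5, 66 (period 10).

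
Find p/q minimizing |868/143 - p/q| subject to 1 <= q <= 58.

Expand x = 868/143 as a continued fraction with the Euclidean algorithm:
  868 = 6*143 + 10, so a_0 = 6.
  143 = 14*10 + 3, so a_1 = 14.
  10 = 3*3 + 1, so a_2 = 3.
  3 = 3*1 + 0, so a_3 = 3.
so x = [6; 14, 3, 3].
Convergents (p_i = a_i*p_{i-1} + p_{i-2}, q_i = a_i*q_{i-1} + q_{i-2} with p_{-2}=0, p_{-1}=1, q_{-2}=1, q_{-1}=0), until the denominator exceeds 58:
  i=0: a_0=6, p_0 = 6*1 + 0 = 6, q_0 = 6*0 + 1 = 1.
  i=1: a_1=14, p_1 = 14*6 + 1 = 85, q_1 = 14*1 + 0 = 14.
  i=2: a_2=3, p_2 = 3*85 + 6 = 261, q_2 = 3*14 + 1 = 43.
  i=3: a_3=3, p_3 = 3*261 + 85 = 868, q_3 = 3*43 + 14 = 143.
q_3 = 143 > 58, so the last convergent with denominator <= 58 is p_2/q_2 = 261/43.
The closest fraction with denominator <= 58 is either p_2/q_2 or the intermediate fraction (k*p_2 + p_1)/(k*q_2 + q_1) with the largest k >= 1 whose denominator stays <= 58; these approach x as k grows, and every other convergent or intermediate fraction in range is farther away.
Largest k: floor((58 - q_1)/q_2) = floor((58 - 14)/43) = 1.
That gives (1*261 + 85)/(1*43 + 14) = 346/57.
Compare the errors: |x - 261/43| = |868*43 - 261*143|/(143*43) = 1/6149, and |x - 346/57| = |868*57 - 346*143|/(143*57) = 2/8151.
Cross-multiplying, 1*8151 = 8151 < 12298 = 2*6149, so 1/6149 is smaller: the convergent 261/43 is closer to x than 346/57.

261/43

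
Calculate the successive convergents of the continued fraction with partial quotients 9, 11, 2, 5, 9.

Using the convergent recurrence p_i = a_i*p_{i-1} + p_{i-2}, q_i = a_i*q_{i-1} + q_{i-2} with p_{-2}=0, p_{-1}=1, q_{-2}=1, q_{-1}=0:
  i=0: a_0=9, p_0 = 9*1 + 0 = 9, q_0 = 9*0 + 1 = 1.
  i=1: a_1=11, p_1 = 11*9 + 1 = 100, q_1 = 11*1 + 0 = 11.
  i=2: a_2=2, p_2 = 2*100 + 9 = 209, q_2 = 2*11 + 1 = 23.
  i=3: a_3=5, p_3 = 5*209 + 100 = 1145, q_3 = 5*23 + 11 = 126.
  i=4: a_4=9, p_4 = 9*1145 + 209 = 10514, q_4 = 9*126 + 23 = 1157.

9/1, 100/11, 209/23, 1145/126, 10514/1157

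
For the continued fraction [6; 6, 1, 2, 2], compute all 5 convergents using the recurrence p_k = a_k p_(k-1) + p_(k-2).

6/1, 37/6, 43/7, 123/20, 289/47

Using the convergent recurrence p_i = a_i*p_{i-1} + p_{i-2}, q_i = a_i*q_{i-1} + q_{i-2} with p_{-2}=0, p_{-1}=1, q_{-2}=1, q_{-1}=0:
  i=0: a_0=6, p_0 = 6*1 + 0 = 6, q_0 = 6*0 + 1 = 1.
  i=1: a_1=6, p_1 = 6*6 + 1 = 37, q_1 = 6*1 + 0 = 6.
  i=2: a_2=1, p_2 = 1*37 + 6 = 43, q_2 = 1*6 + 1 = 7.
  i=3: a_3=2, p_3 = 2*43 + 37 = 123, q_3 = 2*7 + 6 = 20.
  i=4: a_4=2, p_4 = 2*123 + 43 = 289, q_4 = 2*20 + 7 = 47.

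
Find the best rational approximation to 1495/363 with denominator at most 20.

Expand x = 1495/363 as a continued fraction with the Euclidean algorithm:
  1495 = 4*363 + 43, so a_0 = 4.
  363 = 8*43 + 19, so a_1 = 8.
  43 = 2*19 + 5, so a_2 = 2.
  19 = 3*5 + 4, so a_3 = 3.
  5 = 1*4 + 1, so a_4 = 1.
  4 = 4*1 + 0, so a_5 = 4.
so x = [4; 8, 2, 3, 1, 4].
Convergents (p_i = a_i*p_{i-1} + p_{i-2}, q_i = a_i*q_{i-1} + q_{i-2} with p_{-2}=0, p_{-1}=1, q_{-2}=1, q_{-1}=0), until the denominator exceeds 20:
  i=0: a_0=4, p_0 = 4*1 + 0 = 4, q_0 = 4*0 + 1 = 1.
  i=1: a_1=8, p_1 = 8*4 + 1 = 33, q_1 = 8*1 + 0 = 8.
  i=2: a_2=2, p_2 = 2*33 + 4 = 70, q_2 = 2*8 + 1 = 17.
  i=3: a_3=3, p_3 = 3*70 + 33 = 243, q_3 = 3*17 + 8 = 59.
q_3 = 59 > 20, so the last convergent with denominator <= 20 is p_2/q_2 = 70/17.
The closest fraction with denominator <= 20 is either p_2/q_2 or the intermediate fraction (k*p_2 + p_1)/(k*q_2 + q_1) with the largest k >= 1 whose denominator stays <= 20; these approach x as k grows, and every other convergent or intermediate fraction in range is farther away.
Largest k: floor((20 - q_1)/q_2) = floor((20 - 8)/17) = 0.
Since k = 0, no intermediate fraction beyond p_2/q_2 has denominator <= 20, so the convergent 70/17 is the closest (its error is |1495*17 - 70*363|/(363*17) = 5/6171).

70/17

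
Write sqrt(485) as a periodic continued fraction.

[22; (44)]

Write x_i = (sqrt(485) + m_i)/d_i with (m_0, d_0) = (0, 1). a_0 = floor(sqrt(485)) = 22, since 22^2 = 484 <= 485 < 529 = 23^2.
Iterate m_{i+1} = d_i*a_i - m_i, d_{i+1} = (485 - m_{i+1}^2)/d_i, a_{i+1} = floor((a_0 + m_{i+1})/d_{i+1}):
  m_1 = 1*22 - 0 = 22, d_1 = (485 - 22^2)/1 = 1/1 = 1, a_1 = floor((22 + 22)/1) = 44.
  m_2 = 1*44 - 22 = 22, d_2 = (485 - 22^2)/1 = 1/1 = 1: (m_2, d_2) = (m_1, d_1) = (22, 1), so from here the quotient a_1 repeats; the period length is 1.
Hence the expansion of sqrt(485) is a_0 = 22 followed by the repeating block 44 (period 1).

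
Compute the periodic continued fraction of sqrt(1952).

Write x_i = (sqrt(1952) + m_i)/d_i with (m_0, d_0) = (0, 1). a_0 = floor(sqrt(1952)) = 44, since 44^2 = 1936 <= 1952 < 2025 = 45^2.
Iterate m_{i+1} = d_i*a_i - m_i, d_{i+1} = (1952 - m_{i+1}^2)/d_i, a_{i+1} = floor((a_0 + m_{i+1})/d_{i+1}):
  m_1 = 1*44 - 0 = 44, d_1 = (1952 - 44^2)/1 = 16/1 = 16, a_1 = floor((44 + 44)/16) = 5.
  m_2 = 16*5 - 44 = 36, d_2 = (1952 - 36^2)/16 = 656/16 = 41, a_2 = floor((44 + 36)/41) = 1.
  m_3 = 41*1 - 36 = 5, d_3 = (1952 - 5^2)/41 = 1927/41 = 47, a_3 = floor((44 + 5)/47) = 1.
  m_4 = 47*1 - 5 = 42, d_4 = (1952 - 42^2)/47 = 188/47 = 4, a_4 = floor((44 + 42)/4) = 21.
  m_5 = 4*21 - 42 = 42, d_5 = (1952 - 42^2)/4 = 188/4 = 47, a_5 = floor((44 + 42)/47) = 1.
  m_6 = 47*1 - 42 = 5, d_6 = (1952 - 5^2)/47 = 1927/47 = 41, a_6 = floor((44 + 5)/41) = 1.
  m_7 = 41*1 - 5 = 36, d_7 = (1952 - 36^2)/41 = 656/41 = 16, a_7 = floor((44 + 36)/16) = 5.
  m_8 = 16*5 - 36 = 44, d_8 = (1952 - 44^2)/16 = 16/16 = 1, a_8 = floor((44 + 44)/1) = 88.
  m_9 = 1*88 - 44 = 44, d_9 = (1952 - 44^2)/1 = 16/1 = 16: (m_9, d_9) = (m_1, d_1) = (44, 16), so from here the quotients repeat a_1, ..., a_8; the period length is 8.
Hence the expansion of sqrt(1952) is a_0 = 44 followed by the repeating block 5, 1, 1, 21, 1, 1, 5, 88 (period 8).

[44; (5, 1, 1, 21, 1, 1, 5, 88)]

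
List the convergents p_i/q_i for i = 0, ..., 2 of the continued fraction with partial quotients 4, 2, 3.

Using the convergent recurrence p_i = a_i*p_{i-1} + p_{i-2}, q_i = a_i*q_{i-1} + q_{i-2} with p_{-2}=0, p_{-1}=1, q_{-2}=1, q_{-1}=0:
  i=0: a_0=4, p_0 = 4*1 + 0 = 4, q_0 = 4*0 + 1 = 1.
  i=1: a_1=2, p_1 = 2*4 + 1 = 9, q_1 = 2*1 + 0 = 2.
  i=2: a_2=3, p_2 = 3*9 + 4 = 31, q_2 = 3*2 + 1 = 7.

4/1, 9/2, 31/7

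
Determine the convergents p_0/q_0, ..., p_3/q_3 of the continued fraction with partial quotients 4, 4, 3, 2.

Using the convergent recurrence p_i = a_i*p_{i-1} + p_{i-2}, q_i = a_i*q_{i-1} + q_{i-2} with p_{-2}=0, p_{-1}=1, q_{-2}=1, q_{-1}=0:
  i=0: a_0=4, p_0 = 4*1 + 0 = 4, q_0 = 4*0 + 1 = 1.
  i=1: a_1=4, p_1 = 4*4 + 1 = 17, q_1 = 4*1 + 0 = 4.
  i=2: a_2=3, p_2 = 3*17 + 4 = 55, q_2 = 3*4 + 1 = 13.
  i=3: a_3=2, p_3 = 2*55 + 17 = 127, q_3 = 2*13 + 4 = 30.

4/1, 17/4, 55/13, 127/30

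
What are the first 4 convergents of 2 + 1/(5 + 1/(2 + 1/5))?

2/1, 11/5, 24/11, 131/60

Using the convergent recurrence p_i = a_i*p_{i-1} + p_{i-2}, q_i = a_i*q_{i-1} + q_{i-2} with p_{-2}=0, p_{-1}=1, q_{-2}=1, q_{-1}=0:
  i=0: a_0=2, p_0 = 2*1 + 0 = 2, q_0 = 2*0 + 1 = 1.
  i=1: a_1=5, p_1 = 5*2 + 1 = 11, q_1 = 5*1 + 0 = 5.
  i=2: a_2=2, p_2 = 2*11 + 2 = 24, q_2 = 2*5 + 1 = 11.
  i=3: a_3=5, p_3 = 5*24 + 11 = 131, q_3 = 5*11 + 5 = 60.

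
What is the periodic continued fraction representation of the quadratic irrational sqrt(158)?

Write x_i = (sqrt(158) + m_i)/d_i with (m_0, d_0) = (0, 1). a_0 = floor(sqrt(158)) = 12, since 12^2 = 144 <= 158 < 169 = 13^2.
Iterate m_{i+1} = d_i*a_i - m_i, d_{i+1} = (158 - m_{i+1}^2)/d_i, a_{i+1} = floor((a_0 + m_{i+1})/d_{i+1}):
  m_1 = 1*12 - 0 = 12, d_1 = (158 - 12^2)/1 = 14/1 = 14, a_1 = floor((12 + 12)/14) = 1.
  m_2 = 14*1 - 12 = 2, d_2 = (158 - 2^2)/14 = 154/14 = 11, a_2 = floor((12 + 2)/11) = 1.
  m_3 = 11*1 - 2 = 9, d_3 = (158 - 9^2)/11 = 77/11 = 7, a_3 = floor((12 + 9)/7) = 3.
  m_4 = 7*3 - 9 = 12, d_4 = (158 - 12^2)/7 = 14/7 = 2, a_4 = floor((12 + 12)/2) = 12.
  m_5 = 2*12 - 12 = 12, d_5 = (158 - 12^2)/2 = 14/2 = 7, a_5 = floor((12 + 12)/7) = 3.
  m_6 = 7*3 - 12 = 9, d_6 = (158 - 9^2)/7 = 77/7 = 11, a_6 = floor((12 + 9)/11) = 1.
  m_7 = 11*1 - 9 = 2, d_7 = (158 - 2^2)/11 = 154/11 = 14, a_7 = floor((12 + 2)/14) = 1.
  m_8 = 14*1 - 2 = 12, d_8 = (158 - 12^2)/14 = 14/14 = 1, a_8 = floor((12 + 12)/1) = 24.
  m_9 = 1*24 - 12 = 12, d_9 = (158 - 12^2)/1 = 14/1 = 14: (m_9, d_9) = (m_1, d_1) = (12, 14), so from here the quotients repeat a_1, ..., a_8; the period length is 8.
Hence the expansion of sqrt(158) is a_0 = 12 followed by the repeating block 1, 1, 3, 12, 3, 1, 1, 24 (period 8).

[12; (1, 1, 3, 12, 3, 1, 1, 24)]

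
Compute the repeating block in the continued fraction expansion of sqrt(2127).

Write x_i = (sqrt(2127) + m_i)/d_i with (m_0, d_0) = (0, 1). a_0 = floor(sqrt(2127)) = 46, since 46^2 = 2116 <= 2127 < 2209 = 47^2.
Iterate m_{i+1} = d_i*a_i - m_i, d_{i+1} = (2127 - m_{i+1}^2)/d_i, a_{i+1} = floor((a_0 + m_{i+1})/d_{i+1}):
  m_1 = 1*46 - 0 = 46, d_1 = (2127 - 46^2)/1 = 11/1 = 11, a_1 = floor((46 + 46)/11) = 8.
  m_2 = 11*8 - 46 = 42, d_2 = (2127 - 42^2)/11 = 363/11 = 33, a_2 = floor((46 + 42)/33) = 2.
  m_3 = 33*2 - 42 = 24, d_3 = (2127 - 24^2)/33 = 1551/33 = 47, a_3 = floor((46 + 24)/47) = 1.
  m_4 = 47*1 - 24 = 23, d_4 = (2127 - 23^2)/47 = 1598/47 = 34, a_4 = floor((46 + 23)/34) = 2.
  m_5 = 34*2 - 23 = 45, d_5 = (2127 - 45^2)/34 = 102/34 = 3, a_5 = floor((46 + 45)/3) = 30.
  m_6 = 3*30 - 45 = 45, d_6 = (2127 - 45^2)/3 = 102/3 = 34, a_6 = floor((46 + 45)/34) = 2.
  m_7 = 34*2 - 45 = 23, d_7 = (2127 - 23^2)/34 = 1598/34 = 47, a_7 = floor((46 + 23)/47) = 1.
  m_8 = 47*1 - 23 = 24, d_8 = (2127 - 24^2)/47 = 1551/47 = 33, a_8 = floor((46 + 24)/33) = 2.
  m_9 = 33*2 - 24 = 42, d_9 = (2127 - 42^2)/33 = 363/33 = 11, a_9 = floor((46 + 42)/11) = 8.
  m_10 = 11*8 - 42 = 46, d_10 = (2127 - 46^2)/11 = 11/11 = 1, a_10 = floor((46 + 46)/1) = 92.
  m_11 = 1*92 - 46 = 46, d_11 = (2127 - 46^2)/1 = 11/1 = 11: (m_11, d_11) = (m_1, d_1) = (46, 11), so from here the quotients repeat a_1, ..., a_10; the period length is 10.
Hence the expansion of sqrt(2127) is a_0 = 46 followed by the repeating block 8, 2, 1, 2, 30, 2, 1, 2, 8, 92 (period 10).

[46; (8, 2, 1, 2, 30, 2, 1, 2, 8, 92)]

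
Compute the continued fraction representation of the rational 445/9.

Run the Euclidean algorithm on 445 and 9; the successive quotients are the partial quotients a_0, a_1, ... (each step inverts the fractional part left over by the previous one):
  445 = 49*9 + 4, so a_0 = 49.
  9 = 2*4 + 1, so a_1 = 2.
  4 = 4*1 + 0, so a_2 = 4.
The remainder reaches 0 after 3 divisions, so the expansion has 3 partial quotients, read off in order.

[49; 2, 4]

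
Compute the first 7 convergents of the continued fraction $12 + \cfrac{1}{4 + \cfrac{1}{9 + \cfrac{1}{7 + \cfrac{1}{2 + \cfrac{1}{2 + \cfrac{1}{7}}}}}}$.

12/1, 49/4, 453/37, 3220/263, 6893/563, 17006/1389, 125935/10286

Using the convergent recurrence p_i = a_i*p_{i-1} + p_{i-2}, q_i = a_i*q_{i-1} + q_{i-2} with p_{-2}=0, p_{-1}=1, q_{-2}=1, q_{-1}=0:
  i=0: a_0=12, p_0 = 12*1 + 0 = 12, q_0 = 12*0 + 1 = 1.
  i=1: a_1=4, p_1 = 4*12 + 1 = 49, q_1 = 4*1 + 0 = 4.
  i=2: a_2=9, p_2 = 9*49 + 12 = 453, q_2 = 9*4 + 1 = 37.
  i=3: a_3=7, p_3 = 7*453 + 49 = 3220, q_3 = 7*37 + 4 = 263.
  i=4: a_4=2, p_4 = 2*3220 + 453 = 6893, q_4 = 2*263 + 37 = 563.
  i=5: a_5=2, p_5 = 2*6893 + 3220 = 17006, q_5 = 2*563 + 263 = 1389.
  i=6: a_6=7, p_6 = 7*17006 + 6893 = 125935, q_6 = 7*1389 + 563 = 10286.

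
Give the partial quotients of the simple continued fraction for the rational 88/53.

[1; 1, 1, 1, 17]

Run the Euclidean algorithm on 88 and 53; the successive quotients are the partial quotients a_0, a_1, ... (each step inverts the fractional part left over by the previous one):
  88 = 1*53 + 35, so a_0 = 1.
  53 = 1*35 + 18, so a_1 = 1.
  35 = 1*18 + 17, so a_2 = 1.
  18 = 1*17 + 1, so a_3 = 1.
  17 = 17*1 + 0, so a_4 = 17.
The remainder reaches 0 after 5 divisions, so the expansion has 5 partial quotients, read off in order.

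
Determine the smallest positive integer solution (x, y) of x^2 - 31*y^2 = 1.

First expand sqrt(31) as a continued fraction. With x_i = (sqrt(31) + m_i)/d_i and (m_0, d_0) = (0, 1): a_0 = floor(sqrt(31)) = 5, since 5^2 = 25 <= 31 < 36 = 6^2.
Iterate m_{i+1} = d_i*a_i - m_i, d_{i+1} = (31 - m_{i+1}^2)/d_i, a_{i+1} = floor((a_0 + m_{i+1})/d_{i+1}):
  m_1 = 1*5 - 0 = 5, d_1 = (31 - 5^2)/1 = 6/1 = 6, a_1 = floor((5 + 5)/6) = 1.
  m_2 = 6*1 - 5 = 1, d_2 = (31 - 1^2)/6 = 30/6 = 5, a_2 = floor((5 + 1)/5) = 1.
  m_3 = 5*1 - 1 = 4, d_3 = (31 - 4^2)/5 = 15/5 = 3, a_3 = floor((5 + 4)/3) = 3.
  m_4 = 3*3 - 4 = 5, d_4 = (31 - 5^2)/3 = 6/3 = 2, a_4 = floor((5 + 5)/2) = 5.
  m_5 = 2*5 - 5 = 5, d_5 = (31 - 5^2)/2 = 6/2 = 3, a_5 = floor((5 + 5)/3) = 3.
  m_6 = 3*3 - 5 = 4, d_6 = (31 - 4^2)/3 = 15/3 = 5, a_6 = floor((5 + 4)/5) = 1.
  m_7 = 5*1 - 4 = 1, d_7 = (31 - 1^2)/5 = 30/5 = 6, a_7 = floor((5 + 1)/6) = 1.
  m_8 = 6*1 - 1 = 5, d_8 = (31 - 5^2)/6 = 6/6 = 1, a_8 = floor((5 + 5)/1) = 10.
  m_9 = 1*10 - 5 = 5, d_9 = (31 - 5^2)/1 = 6/1 = 6: (m_9, d_9) = (m_1, d_1) = (5, 6), so from here the quotients repeat a_1, ..., a_8; the period length is 8.
So sqrt(31) = [5; (1, 1, 3, 5, 3, 1, 1, 10)] with period length k = 8.
k is even, so the fundamental solution of x^2 - 31y^2 = 1 is (p_{k-1}, q_{k-1}) = (p_7, q_7); compute convergents through index 7.
Convergents (p_i = a_i*p_{i-1} + p_{i-2}, q_i = a_i*q_{i-1} + q_{i-2} with p_{-2}=0, p_{-1}=1, q_{-2}=1, q_{-1}=0):
  i=0: a_0=5, p_0 = 5*1 + 0 = 5, q_0 = 5*0 + 1 = 1.
  i=1: a_1=1, p_1 = 1*5 + 1 = 6, q_1 = 1*1 + 0 = 1.
  i=2: a_2=1, p_2 = 1*6 + 5 = 11, q_2 = 1*1 + 1 = 2.
  i=3: a_3=3, p_3 = 3*11 + 6 = 39, q_3 = 3*2 + 1 = 7.
  i=4: a_4=5, p_4 = 5*39 + 11 = 206, q_4 = 5*7 + 2 = 37.
  i=5: a_5=3, p_5 = 3*206 + 39 = 657, q_5 = 3*37 + 7 = 118.
  i=6: a_6=1, p_6 = 1*657 + 206 = 863, q_6 = 1*118 + 37 = 155.
  i=7: a_7=1, p_7 = 1*863 + 657 = 1520, q_7 = 1*155 + 118 = 273.
Check: 1520^2 - 31*273^2 = 2310400 - 2310399 = 1, so (x, y) = (1520, 273) solves the equation, and by the theorem it is the least positive solution.

(x, y) = (1520, 273)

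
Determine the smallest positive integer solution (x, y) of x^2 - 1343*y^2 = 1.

(x, y) = (388128, 10591)

First expand sqrt(1343) as a continued fraction. With x_i = (sqrt(1343) + m_i)/d_i and (m_0, d_0) = (0, 1): a_0 = floor(sqrt(1343)) = 36, since 36^2 = 1296 <= 1343 < 1369 = 37^2.
Iterate m_{i+1} = d_i*a_i - m_i, d_{i+1} = (1343 - m_{i+1}^2)/d_i, a_{i+1} = floor((a_0 + m_{i+1})/d_{i+1}):
  m_1 = 1*36 - 0 = 36, d_1 = (1343 - 36^2)/1 = 47/1 = 47, a_1 = floor((36 + 36)/47) = 1.
  m_2 = 47*1 - 36 = 11, d_2 = (1343 - 11^2)/47 = 1222/47 = 26, a_2 = floor((36 + 11)/26) = 1.
  m_3 = 26*1 - 11 = 15, d_3 = (1343 - 15^2)/26 = 1118/26 = 43, a_3 = floor((36 + 15)/43) = 1.
  m_4 = 43*1 - 15 = 28, d_4 = (1343 - 28^2)/43 = 559/43 = 13, a_4 = floor((36 + 28)/13) = 4.
  m_5 = 13*4 - 28 = 24, d_5 = (1343 - 24^2)/13 = 767/13 = 59, a_5 = floor((36 + 24)/59) = 1.
  m_6 = 59*1 - 24 = 35, d_6 = (1343 - 35^2)/59 = 118/59 = 2, a_6 = floor((36 + 35)/2) = 35.
  m_7 = 2*35 - 35 = 35, d_7 = (1343 - 35^2)/2 = 118/2 = 59, a_7 = floor((36 + 35)/59) = 1.
  m_8 = 59*1 - 35 = 24, d_8 = (1343 - 24^2)/59 = 767/59 = 13, a_8 = floor((36 + 24)/13) = 4.
  m_9 = 13*4 - 24 = 28, d_9 = (1343 - 28^2)/13 = 559/13 = 43, a_9 = floor((36 + 28)/43) = 1.
  m_10 = 43*1 - 28 = 15, d_10 = (1343 - 15^2)/43 = 1118/43 = 26, a_10 = floor((36 + 15)/26) = 1.
  m_11 = 26*1 - 15 = 11, d_11 = (1343 - 11^2)/26 = 1222/26 = 47, a_11 = floor((36 + 11)/47) = 1.
  m_12 = 47*1 - 11 = 36, d_12 = (1343 - 36^2)/47 = 47/47 = 1, a_12 = floor((36 + 36)/1) = 72.
  m_13 = 1*72 - 36 = 36, d_13 = (1343 - 36^2)/1 = 47/1 = 47: (m_13, d_13) = (m_1, d_1) = (36, 47), so from here the quotients repeat a_1, ..., a_12; the period length is 12.
So sqrt(1343) = [36; (1, 1, 1, 4, 1, 35, 1, 4, 1, 1, 1, 72)] with period length k = 12.
k is even, so the fundamental solution of x^2 - 1343y^2 = 1 is (p_{k-1}, q_{k-1}) = (p_11, q_11); compute convergents through index 11.
Convergents (p_i = a_i*p_{i-1} + p_{i-2}, q_i = a_i*q_{i-1} + q_{i-2} with p_{-2}=0, p_{-1}=1, q_{-2}=1, q_{-1}=0):
  i=0: a_0=36, p_0 = 36*1 + 0 = 36, q_0 = 36*0 + 1 = 1.
  i=1: a_1=1, p_1 = 1*36 + 1 = 37, q_1 = 1*1 + 0 = 1.
  i=2: a_2=1, p_2 = 1*37 + 36 = 73, q_2 = 1*1 + 1 = 2.
  i=3: a_3=1, p_3 = 1*73 + 37 = 110, q_3 = 1*2 + 1 = 3.
  i=4: a_4=4, p_4 = 4*110 + 73 = 513, q_4 = 4*3 + 2 = 14.
  i=5: a_5=1, p_5 = 1*513 + 110 = 623, q_5 = 1*14 + 3 = 17.
  i=6: a_6=35, p_6 = 35*623 + 513 = 22318, q_6 = 35*17 + 14 = 609.
  i=7: a_7=1, p_7 = 1*22318 + 623 = 22941, q_7 = 1*609 + 17 = 626.
  i=8: a_8=4, p_8 = 4*22941 + 22318 = 114082, q_8 = 4*626 + 609 = 3113.
  i=9: a_9=1, p_9 = 1*114082 + 22941 = 137023, q_9 = 1*3113 + 626 = 3739.
  i=10: a_10=1, p_10 = 1*137023 + 114082 = 251105, q_10 = 1*3739 + 3113 = 6852.
  i=11: a_11=1, p_11 = 1*251105 + 137023 = 388128, q_11 = 1*6852 + 3739 = 10591.
Check: 388128^2 - 1343*10591^2 = 150643344384 - 150643344383 = 1, so (x, y) = (388128, 10591) solves the equation, and by the theorem it is the least positive solution.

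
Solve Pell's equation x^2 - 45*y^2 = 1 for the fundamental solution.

First expand sqrt(45) as a continued fraction. With x_i = (sqrt(45) + m_i)/d_i and (m_0, d_0) = (0, 1): a_0 = floor(sqrt(45)) = 6, since 6^2 = 36 <= 45 < 49 = 7^2.
Iterate m_{i+1} = d_i*a_i - m_i, d_{i+1} = (45 - m_{i+1}^2)/d_i, a_{i+1} = floor((a_0 + m_{i+1})/d_{i+1}):
  m_1 = 1*6 - 0 = 6, d_1 = (45 - 6^2)/1 = 9/1 = 9, a_1 = floor((6 + 6)/9) = 1.
  m_2 = 9*1 - 6 = 3, d_2 = (45 - 3^2)/9 = 36/9 = 4, a_2 = floor((6 + 3)/4) = 2.
  m_3 = 4*2 - 3 = 5, d_3 = (45 - 5^2)/4 = 20/4 = 5, a_3 = floor((6 + 5)/5) = 2.
  m_4 = 5*2 - 5 = 5, d_4 = (45 - 5^2)/5 = 20/5 = 4, a_4 = floor((6 + 5)/4) = 2.
  m_5 = 4*2 - 5 = 3, d_5 = (45 - 3^2)/4 = 36/4 = 9, a_5 = floor((6 + 3)/9) = 1.
  m_6 = 9*1 - 3 = 6, d_6 = (45 - 6^2)/9 = 9/9 = 1, a_6 = floor((6 + 6)/1) = 12.
  m_7 = 1*12 - 6 = 6, d_7 = (45 - 6^2)/1 = 9/1 = 9: (m_7, d_7) = (m_1, d_1) = (6, 9), so from here the quotients repeat a_1, ..., a_6; the period length is 6.
So sqrt(45) = [6; (1, 2, 2, 2, 1, 12)] with period length k = 6.
k is even, so the fundamental solution of x^2 - 45y^2 = 1 is (p_{k-1}, q_{k-1}) = (p_5, q_5); compute convergents through index 5.
Convergents (p_i = a_i*p_{i-1} + p_{i-2}, q_i = a_i*q_{i-1} + q_{i-2} with p_{-2}=0, p_{-1}=1, q_{-2}=1, q_{-1}=0):
  i=0: a_0=6, p_0 = 6*1 + 0 = 6, q_0 = 6*0 + 1 = 1.
  i=1: a_1=1, p_1 = 1*6 + 1 = 7, q_1 = 1*1 + 0 = 1.
  i=2: a_2=2, p_2 = 2*7 + 6 = 20, q_2 = 2*1 + 1 = 3.
  i=3: a_3=2, p_3 = 2*20 + 7 = 47, q_3 = 2*3 + 1 = 7.
  i=4: a_4=2, p_4 = 2*47 + 20 = 114, q_4 = 2*7 + 3 = 17.
  i=5: a_5=1, p_5 = 1*114 + 47 = 161, q_5 = 1*17 + 7 = 24.
Check: 161^2 - 45*24^2 = 25921 - 25920 = 1, so (x, y) = (161, 24) solves the equation, and by the theorem it is the least positive solution.

(x, y) = (161, 24)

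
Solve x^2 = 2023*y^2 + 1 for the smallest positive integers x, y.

(x, y) = (2024, 45)

First expand sqrt(2023) as a continued fraction. With x_i = (sqrt(2023) + m_i)/d_i and (m_0, d_0) = (0, 1): a_0 = floor(sqrt(2023)) = 44, since 44^2 = 1936 <= 2023 < 2025 = 45^2.
Iterate m_{i+1} = d_i*a_i - m_i, d_{i+1} = (2023 - m_{i+1}^2)/d_i, a_{i+1} = floor((a_0 + m_{i+1})/d_{i+1}):
  m_1 = 1*44 - 0 = 44, d_1 = (2023 - 44^2)/1 = 87/1 = 87, a_1 = floor((44 + 44)/87) = 1.
  m_2 = 87*1 - 44 = 43, d_2 = (2023 - 43^2)/87 = 174/87 = 2, a_2 = floor((44 + 43)/2) = 43.
  m_3 = 2*43 - 43 = 43, d_3 = (2023 - 43^2)/2 = 174/2 = 87, a_3 = floor((44 + 43)/87) = 1.
  m_4 = 87*1 - 43 = 44, d_4 = (2023 - 44^2)/87 = 87/87 = 1, a_4 = floor((44 + 44)/1) = 88.
  m_5 = 1*88 - 44 = 44, d_5 = (2023 - 44^2)/1 = 87/1 = 87: (m_5, d_5) = (m_1, d_1) = (44, 87), so from here the quotients repeat a_1, ..., a_4; the period length is 4.
So sqrt(2023) = [44; (1, 43, 1, 88)] with period length k = 4.
k is even, so the fundamental solution of x^2 - 2023y^2 = 1 is (p_{k-1}, q_{k-1}) = (p_3, q_3); compute convergents through index 3.
Convergents (p_i = a_i*p_{i-1} + p_{i-2}, q_i = a_i*q_{i-1} + q_{i-2} with p_{-2}=0, p_{-1}=1, q_{-2}=1, q_{-1}=0):
  i=0: a_0=44, p_0 = 44*1 + 0 = 44, q_0 = 44*0 + 1 = 1.
  i=1: a_1=1, p_1 = 1*44 + 1 = 45, q_1 = 1*1 + 0 = 1.
  i=2: a_2=43, p_2 = 43*45 + 44 = 1979, q_2 = 43*1 + 1 = 44.
  i=3: a_3=1, p_3 = 1*1979 + 45 = 2024, q_3 = 1*44 + 1 = 45.
Check: 2024^2 - 2023*45^2 = 4096576 - 4096575 = 1, so (x, y) = (2024, 45) solves the equation, and by the theorem it is the least positive solution.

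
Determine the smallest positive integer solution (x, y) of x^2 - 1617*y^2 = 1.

First expand sqrt(1617) as a continued fraction. With x_i = (sqrt(1617) + m_i)/d_i and (m_0, d_0) = (0, 1): a_0 = floor(sqrt(1617)) = 40, since 40^2 = 1600 <= 1617 < 1681 = 41^2.
Iterate m_{i+1} = d_i*a_i - m_i, d_{i+1} = (1617 - m_{i+1}^2)/d_i, a_{i+1} = floor((a_0 + m_{i+1})/d_{i+1}):
  m_1 = 1*40 - 0 = 40, d_1 = (1617 - 40^2)/1 = 17/1 = 17, a_1 = floor((40 + 40)/17) = 4.
  m_2 = 17*4 - 40 = 28, d_2 = (1617 - 28^2)/17 = 833/17 = 49, a_2 = floor((40 + 28)/49) = 1.
  m_3 = 49*1 - 28 = 21, d_3 = (1617 - 21^2)/49 = 1176/49 = 24, a_3 = floor((40 + 21)/24) = 2.
  m_4 = 24*2 - 21 = 27, d_4 = (1617 - 27^2)/24 = 888/24 = 37, a_4 = floor((40 + 27)/37) = 1.
  m_5 = 37*1 - 27 = 10, d_5 = (1617 - 10^2)/37 = 1517/37 = 41, a_5 = floor((40 + 10)/41) = 1.
  m_6 = 41*1 - 10 = 31, d_6 = (1617 - 31^2)/41 = 656/41 = 16, a_6 = floor((40 + 31)/16) = 4.
  m_7 = 16*4 - 31 = 33, d_7 = (1617 - 33^2)/16 = 528/16 = 33, a_7 = floor((40 + 33)/33) = 2.
  m_8 = 33*2 - 33 = 33, d_8 = (1617 - 33^2)/33 = 528/33 = 16, a_8 = floor((40 + 33)/16) = 4.
  m_9 = 16*4 - 33 = 31, d_9 = (1617 - 31^2)/16 = 656/16 = 41, a_9 = floor((40 + 31)/41) = 1.
  m_10 = 41*1 - 31 = 10, d_10 = (1617 - 10^2)/41 = 1517/41 = 37, a_10 = floor((40 + 10)/37) = 1.
  m_11 = 37*1 - 10 = 27, d_11 = (1617 - 27^2)/37 = 888/37 = 24, a_11 = floor((40 + 27)/24) = 2.
  m_12 = 24*2 - 27 = 21, d_12 = (1617 - 21^2)/24 = 1176/24 = 49, a_12 = floor((40 + 21)/49) = 1.
  m_13 = 49*1 - 21 = 28, d_13 = (1617 - 28^2)/49 = 833/49 = 17, a_13 = floor((40 + 28)/17) = 4.
  m_14 = 17*4 - 28 = 40, d_14 = (1617 - 40^2)/17 = 17/17 = 1, a_14 = floor((40 + 40)/1) = 80.
  m_15 = 1*80 - 40 = 40, d_15 = (1617 - 40^2)/1 = 17/1 = 17: (m_15, d_15) = (m_1, d_1) = (40, 17), so from here the quotients repeat a_1, ..., a_14; the period length is 14.
So sqrt(1617) = [40; (4, 1, 2, 1, 1, 4, 2, 4, 1, 1, 2, 1, 4, 80)] with period length k = 14.
k is even, so the fundamental solution of x^2 - 1617y^2 = 1 is (p_{k-1}, q_{k-1}) = (p_13, q_13); compute convergents through index 13.
Convergents (p_i = a_i*p_{i-1} + p_{i-2}, q_i = a_i*q_{i-1} + q_{i-2} with p_{-2}=0, p_{-1}=1, q_{-2}=1, q_{-1}=0):
  i=0: a_0=40, p_0 = 40*1 + 0 = 40, q_0 = 40*0 + 1 = 1.
  i=1: a_1=4, p_1 = 4*40 + 1 = 161, q_1 = 4*1 + 0 = 4.
  i=2: a_2=1, p_2 = 1*161 + 40 = 201, q_2 = 1*4 + 1 = 5.
  i=3: a_3=2, p_3 = 2*201 + 161 = 563, q_3 = 2*5 + 4 = 14.
  i=4: a_4=1, p_4 = 1*563 + 201 = 764, q_4 = 1*14 + 5 = 19.
  i=5: a_5=1, p_5 = 1*764 + 563 = 1327, q_5 = 1*19 + 14 = 33.
  i=6: a_6=4, p_6 = 4*1327 + 764 = 6072, q_6 = 4*33 + 19 = 151.
  i=7: a_7=2, p_7 = 2*6072 + 1327 = 13471, q_7 = 2*151 + 33 = 335.
  i=8: a_8=4, p_8 = 4*13471 + 6072 = 59956, q_8 = 4*335 + 151 = 1491.
  i=9: a_9=1, p_9 = 1*59956 + 13471 = 73427, q_9 = 1*1491 + 335 = 1826.
  i=10: a_10=1, p_10 = 1*73427 + 59956 = 133383, q_10 = 1*1826 + 1491 = 3317.
  i=11: a_11=2, p_11 = 2*133383 + 73427 = 340193, q_11 = 2*3317 + 1826 = 8460.
  i=12: a_12=1, p_12 = 1*340193 + 133383 = 473576, q_12 = 1*8460 + 3317 = 11777.
  i=13: a_13=4, p_13 = 4*473576 + 340193 = 2234497, q_13 = 4*11777 + 8460 = 55568.
Check: 2234497^2 - 1617*55568^2 = 4992976843009 - 4992976843008 = 1, so (x, y) = (2234497, 55568) solves the equation, and by the theorem it is the least positive solution.

(x, y) = (2234497, 55568)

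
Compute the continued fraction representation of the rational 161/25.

Run the Euclidean algorithm on 161 and 25; the successive quotients are the partial quotients a_0, a_1, ... (each step inverts the fractional part left over by the previous one):
  161 = 6*25 + 11, so a_0 = 6.
  25 = 2*11 + 3, so a_1 = 2.
  11 = 3*3 + 2, so a_2 = 3.
  3 = 1*2 + 1, so a_3 = 1.
  2 = 2*1 + 0, so a_4 = 2.
The remainder reaches 0 after 5 divisions, so the expansion has 5 partial quotients, read off in order.

[6; 2, 3, 1, 2]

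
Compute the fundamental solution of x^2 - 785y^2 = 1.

(x, y) = (1569, 56)

First expand sqrt(785) as a continued fraction. With x_i = (sqrt(785) + m_i)/d_i and (m_0, d_0) = (0, 1): a_0 = floor(sqrt(785)) = 28, since 28^2 = 784 <= 785 < 841 = 29^2.
Iterate m_{i+1} = d_i*a_i - m_i, d_{i+1} = (785 - m_{i+1}^2)/d_i, a_{i+1} = floor((a_0 + m_{i+1})/d_{i+1}):
  m_1 = 1*28 - 0 = 28, d_1 = (785 - 28^2)/1 = 1/1 = 1, a_1 = floor((28 + 28)/1) = 56.
  m_2 = 1*56 - 28 = 28, d_2 = (785 - 28^2)/1 = 1/1 = 1: (m_2, d_2) = (m_1, d_1) = (28, 1), so from here the quotient a_1 repeats; the period length is 1.
So sqrt(785) = [28; (56)] with period length k = 1.
k is odd, so (p_{k-1}, q_{k-1}) only solves x^2 - 785y^2 = -1 and the fundamental solution of x^2 - 785y^2 = 1 is (p_{2k-1}, q_{2k-1}) = (p_1, q_1); compute convergents through index 1, running through the period twice.
Convergents (p_i = a_i*p_{i-1} + p_{i-2}, q_i = a_i*q_{i-1} + q_{i-2} with p_{-2}=0, p_{-1}=1, q_{-2}=1, q_{-1}=0):
  i=0: a_0=28, p_0 = 28*1 + 0 = 28, q_0 = 28*0 + 1 = 1.
  i=1: a_1=56, p_1 = 56*28 + 1 = 1569, q_1 = 56*1 + 0 = 56.
Indeed p_0^2 - 785*q_0^2 = 784 - 785 = -1, not +1.
Check: 1569^2 - 785*56^2 = 2461761 - 2461760 = 1, so (x, y) = (1569, 56) solves the equation, and by the theorem it is the least positive solution.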